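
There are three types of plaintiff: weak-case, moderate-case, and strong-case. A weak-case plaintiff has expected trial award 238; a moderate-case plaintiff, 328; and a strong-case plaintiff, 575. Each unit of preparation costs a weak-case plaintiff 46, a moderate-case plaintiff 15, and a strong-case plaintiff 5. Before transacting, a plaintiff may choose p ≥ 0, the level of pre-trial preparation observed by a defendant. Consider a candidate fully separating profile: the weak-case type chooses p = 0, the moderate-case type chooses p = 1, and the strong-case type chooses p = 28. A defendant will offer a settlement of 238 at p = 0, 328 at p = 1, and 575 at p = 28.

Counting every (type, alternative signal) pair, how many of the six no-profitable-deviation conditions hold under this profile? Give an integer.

Moderate-case (own payoff 328 − 15×1 = 313): to p=0 gives 238 → no gain ✓; to p=28 gives 575 − 15×28 = 155 → no gain ✓.
Strong-case (own payoff 575 − 5×28 = 435): to p=0 gives 238 → no gain ✓; to p=1 gives 328 − 5×1 = 323 → no gain ✓.
Weak-case (own payoff 238): to p=1 gives 328 − 46×1 = 282 → profitable ✗; to p=28 gives 575 − 46×28 = -713 → no gain ✓.
5 of the 6 constraints hold; not an equilibrium.

5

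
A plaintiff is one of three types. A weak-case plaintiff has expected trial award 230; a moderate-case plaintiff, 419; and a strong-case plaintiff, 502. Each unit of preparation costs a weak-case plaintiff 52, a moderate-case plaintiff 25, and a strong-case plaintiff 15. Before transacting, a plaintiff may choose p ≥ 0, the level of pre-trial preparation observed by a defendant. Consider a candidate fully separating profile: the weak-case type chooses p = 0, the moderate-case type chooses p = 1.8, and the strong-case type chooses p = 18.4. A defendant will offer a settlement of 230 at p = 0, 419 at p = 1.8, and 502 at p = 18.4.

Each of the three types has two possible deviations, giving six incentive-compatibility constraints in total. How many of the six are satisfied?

3

Strong-case (own payoff 502 − 15×18.4 = 226): to p=0 gives 230 → profitable ✗; to p=1.8 gives 419 − 15×1.8 = 392 → profitable ✗.
Moderate-case (own payoff 419 − 25×1.8 = 374): to p=0 gives 230 → no gain ✓; to p=18.4 gives 502 − 25×18.4 = 42 → no gain ✓.
Weak-case (own payoff 230): to p=1.8 gives 419 − 52×1.8 = 325.4 → profitable ✗; to p=18.4 gives 502 − 52×18.4 = -454.8 → no gain ✓.
3 of the 6 constraints hold; not an equilibrium.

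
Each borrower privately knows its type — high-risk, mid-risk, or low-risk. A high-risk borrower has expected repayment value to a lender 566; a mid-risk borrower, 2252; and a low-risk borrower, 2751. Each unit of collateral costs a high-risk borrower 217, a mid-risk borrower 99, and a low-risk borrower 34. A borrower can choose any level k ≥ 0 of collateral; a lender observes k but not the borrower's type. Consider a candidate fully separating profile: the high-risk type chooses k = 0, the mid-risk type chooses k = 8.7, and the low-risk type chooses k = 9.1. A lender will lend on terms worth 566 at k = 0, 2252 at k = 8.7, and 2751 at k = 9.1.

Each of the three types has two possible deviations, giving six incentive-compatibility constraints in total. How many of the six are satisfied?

4

Mid-risk (own payoff 2252 − 99×8.7 = 1390.7): to k=0 gives 566 → no gain ✓; to k=9.1 gives 2751 − 99×9.1 = 1850.1 → profitable ✗.
High-risk (own payoff 566): to k=8.7 gives 2252 − 217×8.7 = 364.1 → no gain ✓; to k=9.1 gives 2751 − 217×9.1 = 776.3 → profitable ✗.
Low-risk (own payoff 2751 − 34×9.1 = 2441.6): to k=0 gives 566 → no gain ✓; to k=8.7 gives 2252 − 34×8.7 = 1956.2 → no gain ✓.
4 of the 6 constraints hold; not an equilibrium.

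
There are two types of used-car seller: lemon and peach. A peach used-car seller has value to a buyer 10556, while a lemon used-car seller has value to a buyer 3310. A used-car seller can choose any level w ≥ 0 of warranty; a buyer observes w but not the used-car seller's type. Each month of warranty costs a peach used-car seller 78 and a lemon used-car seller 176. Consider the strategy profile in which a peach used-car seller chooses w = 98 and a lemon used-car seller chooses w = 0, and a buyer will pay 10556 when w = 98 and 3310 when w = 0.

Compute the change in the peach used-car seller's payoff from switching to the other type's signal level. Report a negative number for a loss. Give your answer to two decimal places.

Playing w = 98 the peach used-car seller receives 10556 − 78 × 98 = 2912.
Deviating to w = 0 yields 3310 instead.
Gain from deviating: 3310 − 2912 = 398.00.
The gain is positive, so the peach type's incentive-compatibility constraint is violated — this profile is not a separating equilibrium.

398.00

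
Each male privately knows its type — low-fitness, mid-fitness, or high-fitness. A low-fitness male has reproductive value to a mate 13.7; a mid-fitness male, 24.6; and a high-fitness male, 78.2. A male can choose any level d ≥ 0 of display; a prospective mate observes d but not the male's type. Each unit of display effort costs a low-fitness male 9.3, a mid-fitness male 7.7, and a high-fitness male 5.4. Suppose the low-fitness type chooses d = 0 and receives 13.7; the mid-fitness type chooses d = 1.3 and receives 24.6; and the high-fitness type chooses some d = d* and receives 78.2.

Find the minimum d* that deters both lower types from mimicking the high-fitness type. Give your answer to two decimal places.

8.26

Low-fitness type (on-path payoff 13.7) won't mimic when 13.7 ≥ 78.2 − 9.3·d*, i.e. d* ≥ 6.94.
Mid-fitness type (on-path payoff 24.6 − 7.7×1.3 = 14.59) won't mimic when 14.59 ≥ 78.2 − 7.7·d*, i.e. d* ≥ 8.26.
Both must hold, so d* = max(6.94, 8.26) = 8.26. The mid-fitness type's constraint binds.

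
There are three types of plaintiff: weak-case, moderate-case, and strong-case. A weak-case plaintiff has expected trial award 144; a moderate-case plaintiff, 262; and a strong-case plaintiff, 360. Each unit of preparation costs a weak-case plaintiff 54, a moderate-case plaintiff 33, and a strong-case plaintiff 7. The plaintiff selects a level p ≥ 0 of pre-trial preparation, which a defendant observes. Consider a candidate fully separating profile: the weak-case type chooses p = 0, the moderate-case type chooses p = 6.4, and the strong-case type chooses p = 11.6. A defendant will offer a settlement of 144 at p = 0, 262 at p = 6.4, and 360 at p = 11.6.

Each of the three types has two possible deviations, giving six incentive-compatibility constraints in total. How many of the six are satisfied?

5

Moderate-case (own payoff 262 − 33×6.4 = 50.8): to p=0 gives 144 → profitable ✗; to p=11.6 gives 360 − 33×11.6 = -22.8 → no gain ✓.
Weak-case (own payoff 144): to p=6.4 gives 262 − 54×6.4 = -83.6 → no gain ✓; to p=11.6 gives 360 − 54×11.6 = -266.4 → no gain ✓.
Strong-case (own payoff 360 − 7×11.6 = 278.8): to p=0 gives 144 → no gain ✓; to p=6.4 gives 262 − 7×6.4 = 217.2 → no gain ✓.
5 of the 6 constraints hold; not an equilibrium.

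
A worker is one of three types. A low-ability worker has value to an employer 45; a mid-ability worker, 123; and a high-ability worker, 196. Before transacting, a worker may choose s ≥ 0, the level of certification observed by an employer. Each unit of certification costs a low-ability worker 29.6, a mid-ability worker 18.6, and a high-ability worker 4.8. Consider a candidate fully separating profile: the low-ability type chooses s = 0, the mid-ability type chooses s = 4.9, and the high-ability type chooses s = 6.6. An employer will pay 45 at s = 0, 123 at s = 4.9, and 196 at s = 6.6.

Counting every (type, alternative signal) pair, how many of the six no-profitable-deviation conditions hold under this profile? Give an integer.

4

Mid-ability (own payoff 123 − 18.6×4.9 = 31.86): to s=0 gives 45 → profitable ✗; to s=6.6 gives 196 − 18.6×6.6 = 73.24 → profitable ✗.
Low-ability (own payoff 45): to s=4.9 gives 123 − 29.6×4.9 = -22.04 → no gain ✓; to s=6.6 gives 196 − 29.6×6.6 = 0.64 → no gain ✓.
High-ability (own payoff 196 − 4.8×6.6 = 164.32): to s=0 gives 45 → no gain ✓; to s=4.9 gives 123 − 4.8×4.9 = 99.48 → no gain ✓.
4 of the 6 constraints hold; not an equilibrium.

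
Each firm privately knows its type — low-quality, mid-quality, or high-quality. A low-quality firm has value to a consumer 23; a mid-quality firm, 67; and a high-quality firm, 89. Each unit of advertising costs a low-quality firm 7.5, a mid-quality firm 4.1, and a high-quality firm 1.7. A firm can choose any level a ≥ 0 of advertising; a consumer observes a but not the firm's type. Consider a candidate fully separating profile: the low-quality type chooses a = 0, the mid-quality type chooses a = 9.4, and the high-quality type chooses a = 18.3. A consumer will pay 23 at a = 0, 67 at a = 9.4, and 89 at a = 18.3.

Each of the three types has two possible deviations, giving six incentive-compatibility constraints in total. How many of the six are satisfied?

6

High-quality (own payoff 89 − 1.7×18.3 = 57.89): to a=0 gives 23 → no gain ✓; to a=9.4 gives 67 − 1.7×9.4 = 51.02 → no gain ✓.
Mid-quality (own payoff 67 − 4.1×9.4 = 28.46): to a=0 gives 23 → no gain ✓; to a=18.3 gives 89 − 4.1×18.3 = 13.97 → no gain ✓.
Low-quality (own payoff 23): to a=9.4 gives 67 − 7.5×9.4 = -3.5 → no gain ✓; to a=18.3 gives 89 − 7.5×18.3 = -48.25 → no gain ✓.
6 of the 6 constraints hold; this profile is a separating equilibrium.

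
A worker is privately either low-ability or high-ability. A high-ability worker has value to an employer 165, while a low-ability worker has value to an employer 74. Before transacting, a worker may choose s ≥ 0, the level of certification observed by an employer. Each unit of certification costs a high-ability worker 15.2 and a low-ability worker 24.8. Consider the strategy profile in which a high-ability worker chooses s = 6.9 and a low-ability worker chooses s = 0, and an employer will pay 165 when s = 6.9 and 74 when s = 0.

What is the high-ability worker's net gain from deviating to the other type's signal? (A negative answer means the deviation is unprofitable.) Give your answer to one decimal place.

Playing s = 6.9 the high-ability worker receives 165 − 15.2 × 6.9 = 60.12.
Deviating to s = 0 yields 74 instead.
Gain from deviating: 74 − 60.12 = 13.88, i.e. 13.9 to one decimal place.
The gain is positive, so the high-ability type's incentive-compatibility constraint is violated — this profile is not a separating equilibrium.

13.9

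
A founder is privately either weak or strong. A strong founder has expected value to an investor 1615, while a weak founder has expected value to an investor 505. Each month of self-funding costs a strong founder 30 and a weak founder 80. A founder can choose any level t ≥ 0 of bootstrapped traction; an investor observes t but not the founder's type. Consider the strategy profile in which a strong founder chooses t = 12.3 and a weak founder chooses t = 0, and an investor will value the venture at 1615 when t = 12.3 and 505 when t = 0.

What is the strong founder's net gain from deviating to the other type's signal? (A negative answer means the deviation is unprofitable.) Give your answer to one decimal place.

Playing t = 12.3 the strong founder receives 1615 − 30 × 12.3 = 1246.
Deviating to t = 0 yields 505 instead.
Gain from deviating: 505 − 1246 = -741.0.
The gain is negative, so the strong type's incentive-compatibility constraint is satisfied.

-741.0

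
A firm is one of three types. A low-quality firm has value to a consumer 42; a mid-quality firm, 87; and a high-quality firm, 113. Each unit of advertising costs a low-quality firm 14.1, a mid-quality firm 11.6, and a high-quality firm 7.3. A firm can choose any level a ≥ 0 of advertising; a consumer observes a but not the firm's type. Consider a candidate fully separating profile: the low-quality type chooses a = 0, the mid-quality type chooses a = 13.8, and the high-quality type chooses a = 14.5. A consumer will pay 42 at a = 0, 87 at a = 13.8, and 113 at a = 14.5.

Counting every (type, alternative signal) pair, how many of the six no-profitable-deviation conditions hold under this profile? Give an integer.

3

Low-quality (own payoff 42): to a=13.8 gives 87 − 14.1×13.8 = -107.58 → no gain ✓; to a=14.5 gives 113 − 14.1×14.5 = -91.45 → no gain ✓.
High-quality (own payoff 113 − 7.3×14.5 = 7.15): to a=0 gives 42 → profitable ✗; to a=13.8 gives 87 − 7.3×13.8 = -13.74 → no gain ✓.
Mid-quality (own payoff 87 − 11.6×13.8 = -73.08): to a=0 gives 42 → profitable ✗; to a=14.5 gives 113 − 11.6×14.5 = -55.2 → profitable ✗.
3 of the 6 constraints hold; not an equilibrium.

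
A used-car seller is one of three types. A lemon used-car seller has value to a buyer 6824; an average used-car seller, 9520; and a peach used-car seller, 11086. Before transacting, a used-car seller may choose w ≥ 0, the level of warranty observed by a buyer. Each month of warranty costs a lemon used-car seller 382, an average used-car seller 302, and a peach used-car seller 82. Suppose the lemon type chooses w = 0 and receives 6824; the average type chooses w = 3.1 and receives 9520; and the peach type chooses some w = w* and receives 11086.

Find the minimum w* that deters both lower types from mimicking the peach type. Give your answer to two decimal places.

Average type (on-path payoff 9520 − 302×3.1 = 8583.8) won't mimic when 8583.8 ≥ 11086 − 302·w*, i.e. w* ≥ 8.29.
Lemon type (on-path payoff 6824) won't mimic when 6824 ≥ 11086 − 382·w*, i.e. w* ≥ 11.16.
Both must hold, so w* = max(11.16, 8.29) = 11.16. The lemon type's constraint binds.

11.16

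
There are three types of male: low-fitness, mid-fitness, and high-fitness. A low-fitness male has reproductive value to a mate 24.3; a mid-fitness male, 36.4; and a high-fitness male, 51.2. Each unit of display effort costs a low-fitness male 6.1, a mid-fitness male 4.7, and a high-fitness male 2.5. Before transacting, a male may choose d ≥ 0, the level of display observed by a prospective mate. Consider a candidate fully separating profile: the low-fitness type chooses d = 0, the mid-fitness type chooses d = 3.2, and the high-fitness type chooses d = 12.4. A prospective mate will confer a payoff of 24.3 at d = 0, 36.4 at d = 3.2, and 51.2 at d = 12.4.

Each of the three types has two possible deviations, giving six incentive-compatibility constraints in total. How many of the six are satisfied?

High-fitness (own payoff 51.2 − 2.5×12.4 = 20.2): to d=0 gives 24.3 → profitable ✗; to d=3.2 gives 36.4 − 2.5×3.2 = 28.4 → profitable ✗.
Low-fitness (own payoff 24.3): to d=3.2 gives 36.4 − 6.1×3.2 = 16.88 → no gain ✓; to d=12.4 gives 51.2 − 6.1×12.4 = -24.44 → no gain ✓.
Mid-fitness (own payoff 36.4 − 4.7×3.2 = 21.36): to d=0 gives 24.3 → profitable ✗; to d=12.4 gives 51.2 − 4.7×12.4 = -7.08 → no gain ✓.
3 of the 6 constraints hold; not an equilibrium.

3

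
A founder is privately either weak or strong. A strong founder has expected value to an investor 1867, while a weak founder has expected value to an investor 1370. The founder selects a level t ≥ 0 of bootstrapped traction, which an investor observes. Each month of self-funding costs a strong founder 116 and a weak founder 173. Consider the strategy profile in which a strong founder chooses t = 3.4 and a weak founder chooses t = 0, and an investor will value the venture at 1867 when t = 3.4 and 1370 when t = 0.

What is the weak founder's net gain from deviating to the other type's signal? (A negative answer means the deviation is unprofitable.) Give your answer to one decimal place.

Playing t = 0 the weak founder receives 1370.
Deviating to t = 3.4 brings payment 1867 at cost 173 × 3.4 = 588.2, netting 1278.8.
Gain from deviating: 1278.8 − 1370 = -91.2.
The gain is negative, so the weak type's incentive-compatibility constraint is satisfied.

-91.2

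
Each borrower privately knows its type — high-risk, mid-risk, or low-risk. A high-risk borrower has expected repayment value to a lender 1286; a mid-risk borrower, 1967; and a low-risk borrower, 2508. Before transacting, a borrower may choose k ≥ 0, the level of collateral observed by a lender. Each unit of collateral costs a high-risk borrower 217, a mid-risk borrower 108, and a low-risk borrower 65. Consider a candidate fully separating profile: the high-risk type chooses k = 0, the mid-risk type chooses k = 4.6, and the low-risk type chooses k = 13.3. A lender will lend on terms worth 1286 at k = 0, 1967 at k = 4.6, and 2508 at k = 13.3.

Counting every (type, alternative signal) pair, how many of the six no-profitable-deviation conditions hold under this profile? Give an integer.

High-risk (own payoff 1286): to k=4.6 gives 1967 − 217×4.6 = 968.8 → no gain ✓; to k=13.3 gives 2508 − 217×13.3 = -378.1 → no gain ✓.
Low-risk (own payoff 2508 − 65×13.3 = 1643.5): to k=0 gives 1286 → no gain ✓; to k=4.6 gives 1967 − 65×4.6 = 1668 → profitable ✗.
Mid-risk (own payoff 1967 − 108×4.6 = 1470.2): to k=0 gives 1286 → no gain ✓; to k=13.3 gives 2508 − 108×13.3 = 1071.6 → no gain ✓.
5 of the 6 constraints hold; not an equilibrium.

5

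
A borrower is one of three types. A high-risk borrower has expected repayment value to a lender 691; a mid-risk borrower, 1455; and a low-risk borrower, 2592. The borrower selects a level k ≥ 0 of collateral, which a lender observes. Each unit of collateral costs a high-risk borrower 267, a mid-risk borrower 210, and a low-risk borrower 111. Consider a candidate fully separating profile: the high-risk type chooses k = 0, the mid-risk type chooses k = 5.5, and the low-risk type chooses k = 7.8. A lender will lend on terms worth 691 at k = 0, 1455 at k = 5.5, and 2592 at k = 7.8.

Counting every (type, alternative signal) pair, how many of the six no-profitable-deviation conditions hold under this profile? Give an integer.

Mid-risk (own payoff 1455 − 210×5.5 = 300): to k=0 gives 691 → profitable ✗; to k=7.8 gives 2592 − 210×7.8 = 954 → profitable ✗.
High-risk (own payoff 691): to k=5.5 gives 1455 − 267×5.5 = -13.5 → no gain ✓; to k=7.8 gives 2592 − 267×7.8 = 509.4 → no gain ✓.
Low-risk (own payoff 2592 − 111×7.8 = 1726.2): to k=0 gives 691 → no gain ✓; to k=5.5 gives 1455 − 111×5.5 = 844.5 → no gain ✓.
4 of the 6 constraints hold; not an equilibrium.

4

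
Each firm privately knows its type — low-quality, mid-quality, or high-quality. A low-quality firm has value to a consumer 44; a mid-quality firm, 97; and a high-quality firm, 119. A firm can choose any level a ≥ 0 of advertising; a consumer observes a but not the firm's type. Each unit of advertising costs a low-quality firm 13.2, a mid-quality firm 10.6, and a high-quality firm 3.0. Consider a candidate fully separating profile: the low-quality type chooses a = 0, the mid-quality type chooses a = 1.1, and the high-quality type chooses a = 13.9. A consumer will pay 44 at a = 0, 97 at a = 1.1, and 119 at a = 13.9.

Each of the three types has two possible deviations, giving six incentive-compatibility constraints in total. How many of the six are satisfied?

4

High-quality (own payoff 119 − 3.0×13.9 = 77.3): to a=0 gives 44 → no gain ✓; to a=1.1 gives 97 − 3.0×1.1 = 93.7 → profitable ✗.
Low-quality (own payoff 44): to a=1.1 gives 97 − 13.2×1.1 = 82.48 → profitable ✗; to a=13.9 gives 119 − 13.2×13.9 = -64.48 → no gain ✓.
Mid-quality (own payoff 97 − 10.6×1.1 = 85.34): to a=0 gives 44 → no gain ✓; to a=13.9 gives 119 − 10.6×13.9 = -28.34 → no gain ✓.
4 of the 6 constraints hold; not an equilibrium.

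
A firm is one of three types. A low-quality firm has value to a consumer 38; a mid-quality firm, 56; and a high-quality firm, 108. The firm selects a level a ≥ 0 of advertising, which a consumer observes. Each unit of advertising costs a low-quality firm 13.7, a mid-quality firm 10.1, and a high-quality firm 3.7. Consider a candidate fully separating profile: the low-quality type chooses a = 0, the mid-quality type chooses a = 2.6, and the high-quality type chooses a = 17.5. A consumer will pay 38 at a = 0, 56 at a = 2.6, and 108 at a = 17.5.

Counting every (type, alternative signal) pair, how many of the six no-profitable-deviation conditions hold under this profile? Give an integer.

Low-quality (own payoff 38): to a=2.6 gives 56 − 13.7×2.6 = 20.38 → no gain ✓; to a=17.5 gives 108 − 13.7×17.5 = -131.75 → no gain ✓.
High-quality (own payoff 108 − 3.7×17.5 = 43.25): to a=0 gives 38 → no gain ✓; to a=2.6 gives 56 − 3.7×2.6 = 46.38 → profitable ✗.
Mid-quality (own payoff 56 − 10.1×2.6 = 29.74): to a=0 gives 38 → profitable ✗; to a=17.5 gives 108 − 10.1×17.5 = -68.75 → no gain ✓.
4 of the 6 constraints hold; not an equilibrium.

4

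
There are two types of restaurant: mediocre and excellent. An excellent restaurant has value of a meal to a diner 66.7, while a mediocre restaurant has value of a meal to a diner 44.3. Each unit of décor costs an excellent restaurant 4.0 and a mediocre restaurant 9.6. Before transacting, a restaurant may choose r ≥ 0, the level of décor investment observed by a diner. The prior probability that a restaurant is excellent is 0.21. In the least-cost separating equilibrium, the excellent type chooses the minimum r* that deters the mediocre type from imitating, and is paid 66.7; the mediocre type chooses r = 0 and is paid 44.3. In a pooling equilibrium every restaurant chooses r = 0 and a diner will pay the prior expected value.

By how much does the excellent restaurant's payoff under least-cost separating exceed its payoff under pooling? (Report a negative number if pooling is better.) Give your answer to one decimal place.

8.4

Least-cost separating signal: r* solves 44.3 = 66.7 − 9.6·r*, so r* = (66.7 − 44.3)/9.6 ≈ 2.3333.
Excellent type's separating payoff: 66.7 − 4.0 × r* = 66.7 − 4.0 × (66.7 − 44.3)/9.6 = 66.7 − 89.6/9.6 ≈ 57.367.
Pooling payoff: 0.21 × 66.7 + 0.79 × 44.3 = 49.004.
Difference: 57.367 − 49.004 = 8.363, i.e. 8.4 to one decimal place.
The excellent type prefers to separate.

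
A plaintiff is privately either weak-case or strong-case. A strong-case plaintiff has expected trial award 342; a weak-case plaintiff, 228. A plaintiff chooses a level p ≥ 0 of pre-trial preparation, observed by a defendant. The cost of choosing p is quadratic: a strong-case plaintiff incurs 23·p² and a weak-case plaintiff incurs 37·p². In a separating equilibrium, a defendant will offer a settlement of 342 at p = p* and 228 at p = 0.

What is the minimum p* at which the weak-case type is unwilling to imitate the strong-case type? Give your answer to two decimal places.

The weak-case type at p = 0 receives 228; imitating at p* yields 342 − 37·p*².
Indifference: 228 = 342 − 37·p*², so p*² = (342 − 228) / 37 ≈ 3.0811.
p* = √3.0811 ≈ 1.76.

1.76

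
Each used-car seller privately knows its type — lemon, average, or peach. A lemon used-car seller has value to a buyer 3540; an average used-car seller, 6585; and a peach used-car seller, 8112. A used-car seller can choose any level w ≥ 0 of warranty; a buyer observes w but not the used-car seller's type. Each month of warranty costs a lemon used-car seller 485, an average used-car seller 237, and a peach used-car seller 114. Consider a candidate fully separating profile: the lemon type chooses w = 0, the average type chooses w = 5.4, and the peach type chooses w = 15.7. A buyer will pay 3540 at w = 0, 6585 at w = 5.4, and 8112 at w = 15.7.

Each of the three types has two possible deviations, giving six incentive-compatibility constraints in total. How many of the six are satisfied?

5

Average (own payoff 6585 − 237×5.4 = 5305.2): to w=0 gives 3540 → no gain ✓; to w=15.7 gives 8112 − 237×15.7 = 4391.1 → no gain ✓.
Peach (own payoff 8112 − 114×15.7 = 6322.2): to w=0 gives 3540 → no gain ✓; to w=5.4 gives 6585 − 114×5.4 = 5969.4 → no gain ✓.
Lemon (own payoff 3540): to w=5.4 gives 6585 − 485×5.4 = 3966 → profitable ✗; to w=15.7 gives 8112 − 485×15.7 = 497.5 → no gain ✓.
5 of the 6 constraints hold; not an equilibrium.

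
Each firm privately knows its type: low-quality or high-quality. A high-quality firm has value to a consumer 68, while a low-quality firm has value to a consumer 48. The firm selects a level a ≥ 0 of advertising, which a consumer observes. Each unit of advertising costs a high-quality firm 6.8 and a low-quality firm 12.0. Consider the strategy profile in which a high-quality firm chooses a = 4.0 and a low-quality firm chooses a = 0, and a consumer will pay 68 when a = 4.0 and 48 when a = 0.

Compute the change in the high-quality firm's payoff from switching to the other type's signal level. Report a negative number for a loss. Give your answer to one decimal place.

7.2

Playing a = 4.0 the high-quality firm receives 68 − 6.8 × 4.0 = 40.8.
Deviating to a = 0 yields 48 instead.
Gain from deviating: 48 − 40.8 = 7.2.
The gain is positive, so the high-quality type's incentive-compatibility constraint is violated — this profile is not a separating equilibrium.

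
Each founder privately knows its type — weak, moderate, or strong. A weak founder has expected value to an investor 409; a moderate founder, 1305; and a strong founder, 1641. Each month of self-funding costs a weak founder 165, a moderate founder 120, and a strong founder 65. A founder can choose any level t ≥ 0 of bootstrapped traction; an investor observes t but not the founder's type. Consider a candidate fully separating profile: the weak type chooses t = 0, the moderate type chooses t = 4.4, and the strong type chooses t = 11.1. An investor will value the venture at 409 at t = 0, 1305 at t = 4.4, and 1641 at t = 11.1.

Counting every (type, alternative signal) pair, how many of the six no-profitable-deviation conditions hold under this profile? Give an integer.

4

Strong (own payoff 1641 − 65×11.1 = 919.5): to t=0 gives 409 → no gain ✓; to t=4.4 gives 1305 − 65×4.4 = 1019 → profitable ✗.
Moderate (own payoff 1305 − 120×4.4 = 777): to t=0 gives 409 → no gain ✓; to t=11.1 gives 1641 − 120×11.1 = 309 → no gain ✓.
Weak (own payoff 409): to t=4.4 gives 1305 − 165×4.4 = 579 → profitable ✗; to t=11.1 gives 1641 − 165×11.1 = -190.5 → no gain ✓.
4 of the 6 constraints hold; not an equilibrium.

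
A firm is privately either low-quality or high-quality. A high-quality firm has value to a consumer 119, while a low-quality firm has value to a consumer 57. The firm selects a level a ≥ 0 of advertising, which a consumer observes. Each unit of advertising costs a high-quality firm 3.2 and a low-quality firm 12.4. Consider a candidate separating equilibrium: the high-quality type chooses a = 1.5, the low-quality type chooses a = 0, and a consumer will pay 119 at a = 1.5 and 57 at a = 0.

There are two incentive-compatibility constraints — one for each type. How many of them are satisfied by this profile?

1

High-quality type: signal → 119 − 3.2 × 1.5 = 114.2; deviate to 0 → 57. IC holds (114.2 ≥ 57).
Low-quality type: stay at 0 → 57; mimic → 119 − 12.4 × 1.5 = 100.4. IC fails (57 < 100.4).
1 of 2 constraints hold, so this profile is not an equilibrium.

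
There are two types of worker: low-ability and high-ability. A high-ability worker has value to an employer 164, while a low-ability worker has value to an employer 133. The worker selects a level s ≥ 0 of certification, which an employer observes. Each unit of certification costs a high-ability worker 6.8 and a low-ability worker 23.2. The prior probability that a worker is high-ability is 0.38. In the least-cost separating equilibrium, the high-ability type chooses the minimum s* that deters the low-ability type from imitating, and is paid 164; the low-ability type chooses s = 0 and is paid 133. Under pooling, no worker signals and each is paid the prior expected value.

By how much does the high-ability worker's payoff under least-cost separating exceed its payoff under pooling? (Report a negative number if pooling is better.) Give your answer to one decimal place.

Least-cost separating signal: s* solves 133 = 164 − 23.2·s*, so s* = (164 − 133)/23.2 ≈ 1.3362.
High-ability type's separating payoff: 164 − 6.8 × s* = 164 − 6.8 × (164 − 133)/23.2 = 164 − 210.8/23.2 ≈ 154.914.
Pooling payoff: 0.38 × 164 + 0.62 × 133 = 144.78.
Difference: 154.914 − 144.78 = 10.134, i.e. 10.1 to one decimal place.
The high-ability type prefers to separate.

10.1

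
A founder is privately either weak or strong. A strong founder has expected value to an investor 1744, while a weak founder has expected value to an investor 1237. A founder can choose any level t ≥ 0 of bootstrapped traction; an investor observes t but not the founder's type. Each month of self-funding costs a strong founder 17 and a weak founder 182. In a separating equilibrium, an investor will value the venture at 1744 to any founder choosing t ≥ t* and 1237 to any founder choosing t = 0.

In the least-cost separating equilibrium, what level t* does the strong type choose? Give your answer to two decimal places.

A weak founder choosing t = 0 receives 1237.
Imitating at t* instead would pay 1744 at cost 182·t*, netting 1744 − 182·t*.
Indifference: 1237 = 1744 − 182·t*, so t* = (1744 − 1237) / 182 ≈ 2.79.
At t* the weak type's incentive constraint just binds; the strong type strictly prefers t* since its per-unit cost is lower.

2.79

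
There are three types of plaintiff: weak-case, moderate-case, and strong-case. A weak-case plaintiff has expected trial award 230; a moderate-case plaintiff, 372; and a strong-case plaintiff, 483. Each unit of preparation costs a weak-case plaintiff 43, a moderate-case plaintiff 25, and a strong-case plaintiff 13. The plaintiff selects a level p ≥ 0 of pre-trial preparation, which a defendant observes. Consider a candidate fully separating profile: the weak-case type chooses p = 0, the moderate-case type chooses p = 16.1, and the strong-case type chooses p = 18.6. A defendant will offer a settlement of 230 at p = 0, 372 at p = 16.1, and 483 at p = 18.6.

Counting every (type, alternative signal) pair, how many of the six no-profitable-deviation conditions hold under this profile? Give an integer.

4

Strong-case (own payoff 483 − 13×18.6 = 241.2): to p=0 gives 230 → no gain ✓; to p=16.1 gives 372 − 13×16.1 = 162.7 → no gain ✓.
Moderate-case (own payoff 372 − 25×16.1 = -30.5): to p=0 gives 230 → profitable ✗; to p=18.6 gives 483 − 25×18.6 = 18 → profitable ✗.
Weak-case (own payoff 230): to p=16.1 gives 372 − 43×16.1 = -320.3 → no gain ✓; to p=18.6 gives 483 − 43×18.6 = -316.8 → no gain ✓.
4 of the 6 constraints hold; not an equilibrium.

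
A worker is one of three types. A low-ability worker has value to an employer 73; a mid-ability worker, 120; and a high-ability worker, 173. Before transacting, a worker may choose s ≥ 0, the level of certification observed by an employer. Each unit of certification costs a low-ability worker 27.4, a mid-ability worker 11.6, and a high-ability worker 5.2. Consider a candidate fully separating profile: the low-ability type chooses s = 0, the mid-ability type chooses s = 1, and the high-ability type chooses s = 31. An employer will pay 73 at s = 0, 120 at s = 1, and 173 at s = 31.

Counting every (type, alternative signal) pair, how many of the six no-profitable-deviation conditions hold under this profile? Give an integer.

Low-ability (own payoff 73): to s=1 gives 120 − 27.4×1 = 92.6 → profitable ✗; to s=31 gives 173 − 27.4×31 = -676.4 → no gain ✓.
High-ability (own payoff 173 − 5.2×31 = 11.8): to s=0 gives 73 → profitable ✗; to s=1 gives 120 − 5.2×1 = 114.8 → profitable ✗.
Mid-ability (own payoff 120 − 11.6×1 = 108.4): to s=0 gives 73 → no gain ✓; to s=31 gives 173 − 11.6×31 = -186.6 → no gain ✓.
3 of the 6 constraints hold; not an equilibrium.

3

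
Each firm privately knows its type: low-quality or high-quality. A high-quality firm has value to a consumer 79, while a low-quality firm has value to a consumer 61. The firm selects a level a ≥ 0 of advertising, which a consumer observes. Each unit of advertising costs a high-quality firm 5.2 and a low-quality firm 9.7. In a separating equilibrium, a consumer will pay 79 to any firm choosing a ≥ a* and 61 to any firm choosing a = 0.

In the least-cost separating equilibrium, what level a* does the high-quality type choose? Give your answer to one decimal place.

1.9

A low-quality firm choosing a = 0 receives 61.
Imitating at a* instead would pay 79 at cost 9.7·a*, netting 79 − 9.7·a*.
Indifference: 61 = 79 − 9.7·a*, so a* = (79 − 61) / 9.7 ≈ 1.9.
At a* the low-quality type's incentive constraint just binds; the high-quality type strictly prefers a* since its per-unit cost is lower.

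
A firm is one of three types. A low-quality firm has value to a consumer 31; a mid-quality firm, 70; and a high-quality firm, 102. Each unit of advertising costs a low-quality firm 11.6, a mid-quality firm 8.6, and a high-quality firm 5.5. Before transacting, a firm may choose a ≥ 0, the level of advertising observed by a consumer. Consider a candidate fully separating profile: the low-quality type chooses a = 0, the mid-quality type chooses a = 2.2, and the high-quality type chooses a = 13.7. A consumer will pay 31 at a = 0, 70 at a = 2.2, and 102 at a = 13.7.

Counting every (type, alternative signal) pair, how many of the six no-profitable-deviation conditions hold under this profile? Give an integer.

3

High-quality (own payoff 102 − 5.5×13.7 = 26.65): to a=0 gives 31 → profitable ✗; to a=2.2 gives 70 − 5.5×2.2 = 57.9 → profitable ✗.
Low-quality (own payoff 31): to a=2.2 gives 70 − 11.6×2.2 = 44.48 → profitable ✗; to a=13.7 gives 102 − 11.6×13.7 = -56.92 → no gain ✓.
Mid-quality (own payoff 70 − 8.6×2.2 = 51.08): to a=0 gives 31 → no gain ✓; to a=13.7 gives 102 − 8.6×13.7 = -15.82 → no gain ✓.
3 of the 6 constraints hold; not an equilibrium.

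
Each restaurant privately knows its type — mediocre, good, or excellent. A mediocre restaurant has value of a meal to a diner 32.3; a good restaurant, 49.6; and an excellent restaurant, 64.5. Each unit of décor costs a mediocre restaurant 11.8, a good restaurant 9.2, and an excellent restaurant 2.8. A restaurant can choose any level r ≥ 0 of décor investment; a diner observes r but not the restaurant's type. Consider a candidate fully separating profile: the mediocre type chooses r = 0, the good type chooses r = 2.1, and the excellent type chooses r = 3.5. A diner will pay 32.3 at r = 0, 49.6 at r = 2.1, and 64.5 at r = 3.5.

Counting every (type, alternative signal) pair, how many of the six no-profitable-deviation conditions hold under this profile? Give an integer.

4

Excellent (own payoff 64.5 − 2.8×3.5 = 54.7): to r=0 gives 32.3 → no gain ✓; to r=2.1 gives 49.6 − 2.8×2.1 = 43.72 → no gain ✓.
Mediocre (own payoff 32.3): to r=2.1 gives 49.6 − 11.8×2.1 = 24.82 → no gain ✓; to r=3.5 gives 64.5 − 11.8×3.5 = 23.2 → no gain ✓.
Good (own payoff 49.6 − 9.2×2.1 = 30.28): to r=0 gives 32.3 → profitable ✗; to r=3.5 gives 64.5 − 9.2×3.5 = 32.3 → profitable ✗.
4 of the 6 constraints hold; not an equilibrium.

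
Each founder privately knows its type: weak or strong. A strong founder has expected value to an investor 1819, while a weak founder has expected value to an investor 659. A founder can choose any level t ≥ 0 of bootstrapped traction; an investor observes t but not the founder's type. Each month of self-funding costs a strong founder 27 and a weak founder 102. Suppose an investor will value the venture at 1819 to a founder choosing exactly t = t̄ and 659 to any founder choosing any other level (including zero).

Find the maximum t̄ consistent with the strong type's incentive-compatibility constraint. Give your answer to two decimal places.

42.96

Choosing t̄ yields the strong type 1819 − 27·t̄; choosing zero yields 659.
The strong type is indifferent at 1819 − 27·t̄ = 659, i.e. t̄ = (1819 − 659) / 27 ≈ 42.96.
For any t̄ above 42.96 the strong type would rather pool at zero, so separation collapses.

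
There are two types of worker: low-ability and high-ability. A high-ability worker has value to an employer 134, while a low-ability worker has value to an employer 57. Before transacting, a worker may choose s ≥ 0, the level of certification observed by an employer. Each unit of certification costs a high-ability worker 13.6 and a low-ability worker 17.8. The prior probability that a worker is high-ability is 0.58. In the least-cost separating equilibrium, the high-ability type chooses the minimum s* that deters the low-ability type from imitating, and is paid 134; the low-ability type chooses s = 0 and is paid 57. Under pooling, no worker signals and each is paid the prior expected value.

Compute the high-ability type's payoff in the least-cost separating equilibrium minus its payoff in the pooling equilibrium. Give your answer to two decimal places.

-26.49

Least-cost separating signal: s* solves 57 = 134 − 17.8·s*, so s* = (134 − 57)/17.8 ≈ 4.3258.
High-ability type's separating payoff: 134 − 13.6 × s* = 134 − 13.6 × (134 − 57)/17.8 = 134 − 1047.2/17.8 ≈ 75.1685.
Pooling payoff: 0.58 × 134 + 0.42 × 57 = 101.66.
Difference: 75.1685 − 101.66 = -26.4915, i.e. -26.49 to two decimal places.
The high-ability type would prefer the pooling outcome.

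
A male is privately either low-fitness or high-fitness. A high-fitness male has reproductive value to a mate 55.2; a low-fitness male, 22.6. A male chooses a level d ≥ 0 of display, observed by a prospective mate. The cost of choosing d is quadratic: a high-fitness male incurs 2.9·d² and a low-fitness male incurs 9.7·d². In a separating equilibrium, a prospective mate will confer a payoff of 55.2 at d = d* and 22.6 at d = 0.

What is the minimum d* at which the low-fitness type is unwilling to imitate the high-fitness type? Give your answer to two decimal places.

1.83

The low-fitness type at d = 0 receives 22.6; imitating at d* yields 55.2 − 9.7·d*².
Indifference: 22.6 = 55.2 − 9.7·d*², so d*² = (55.2 − 22.6) / 9.7 ≈ 3.3608.
d* = √3.3608 ≈ 1.83.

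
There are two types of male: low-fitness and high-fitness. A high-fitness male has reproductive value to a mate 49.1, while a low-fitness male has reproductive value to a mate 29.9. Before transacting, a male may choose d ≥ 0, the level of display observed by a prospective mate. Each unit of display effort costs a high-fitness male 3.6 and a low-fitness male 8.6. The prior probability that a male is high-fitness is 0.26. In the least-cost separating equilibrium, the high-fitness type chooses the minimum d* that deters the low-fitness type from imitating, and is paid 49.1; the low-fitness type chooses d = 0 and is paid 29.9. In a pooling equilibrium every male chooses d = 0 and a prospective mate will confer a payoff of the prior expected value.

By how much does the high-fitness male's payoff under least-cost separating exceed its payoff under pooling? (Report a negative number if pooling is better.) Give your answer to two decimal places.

Least-cost separating signal: d* solves 29.9 = 49.1 − 8.6·d*, so d* = (49.1 − 29.9)/8.6 ≈ 2.2326.
High-fitness type's separating payoff: 49.1 − 3.6 × d* = 49.1 − 3.6 × (49.1 − 29.9)/8.6 = 49.1 − 69.12/8.6 ≈ 41.0628.
Pooling payoff: 0.26 × 49.1 + 0.74 × 29.9 = 34.892.
Difference: 41.0628 − 34.892 = 6.1708, i.e. 6.17 to two decimal places.
The high-fitness type prefers to separate.

6.17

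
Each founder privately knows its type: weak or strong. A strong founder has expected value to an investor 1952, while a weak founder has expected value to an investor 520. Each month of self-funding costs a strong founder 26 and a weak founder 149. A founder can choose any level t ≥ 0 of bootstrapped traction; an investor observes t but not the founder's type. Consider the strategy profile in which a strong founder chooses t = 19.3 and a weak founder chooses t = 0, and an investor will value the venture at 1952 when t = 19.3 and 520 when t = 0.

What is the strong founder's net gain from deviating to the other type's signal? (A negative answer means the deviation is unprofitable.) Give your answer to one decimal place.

-930.2

Playing t = 19.3 the strong founder receives 1952 − 26 × 19.3 = 1450.2.
Deviating to t = 0 yields 520 instead.
Gain from deviating: 520 − 1450.2 = -930.2.
The gain is negative, so the strong type's incentive-compatibility constraint is satisfied.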